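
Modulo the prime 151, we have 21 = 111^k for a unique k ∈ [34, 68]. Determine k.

34

Compute 111^34 mod 151 = 21, then multiply by 111 repeatedly:
  111^34=21
Found 21 at exponent 34.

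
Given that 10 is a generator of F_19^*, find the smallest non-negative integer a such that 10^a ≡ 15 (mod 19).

7

Successive powers of 10 modulo 19:
  10^0=1  10^1=10  10^2=5  10^3=12  10^4=6  10^5=3
  10^6=11  10^7=15
So 10^7 ≡ 15 (mod 19), giving a = 7.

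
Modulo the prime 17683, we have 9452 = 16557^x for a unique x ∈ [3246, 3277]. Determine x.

3270

Compute 16557^3246 mod 17683 = 3534, then multiply by 16557 repeatedly:
  16557^3246=3534  16557^3247=17074  16557^3248=13780  16557^3249=9394  16557^3250=14473
  16557^3251=7128  16557^3252=1954  16557^3253=10171  16557^3254=6038  16557^3255=9167
  16557^3256=4830  16557^3257=7784  16557^3258=5984  16557^3259=16922  16557^3260=8102
  16557^3261=1576  16557^3262=11407  16557^3263=11259  16557^3264=1077  16557^3265=7425
  16557^3266=3509  16557^3267=9858  16557^3268=4816  16557^3269=5865  16557^3270=9452
Found 9452 at exponent 3270.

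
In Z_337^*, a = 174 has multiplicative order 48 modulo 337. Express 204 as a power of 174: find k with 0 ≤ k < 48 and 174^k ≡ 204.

41

Baby-step giant-step with m = ceil(sqrt(48)) = 7.
Baby table (174^j mod 337 for j=0..6):
  0:1  1:174  2:283  3:40  4:220  5:199  6:252
Giant step factor: 174^(-7) ≡ 204 (mod 337).
Scan 204·204^i mod 337 for i = 0, 1, …:
  i=0: 204   i=1: 165   i=2: 297   i=3: 265
  i=4: 140   i=5: 252
Match at i=5, j=6: k = 5·7 + 6 = 41.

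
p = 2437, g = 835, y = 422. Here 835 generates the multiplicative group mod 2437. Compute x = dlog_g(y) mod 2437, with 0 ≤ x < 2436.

1118

Baby-step giant-step with m = ceil(sqrt(2436)) = 50.
Baby table (835^j mod 2437 for j=0..49):
  0:1  1:835  2:243  3:634  4:561  5:531  6:2288  7:2309
  8:348  9:577  10:1706  11:1302  12:268  13:2013  14:1762  15:1759
  16:1691  17:962  18:1497  19:2251  20:658  21:1105  22:1489  23:445
  24:1151  25:907  26:1875  27:1071  28:2343  29:1931  30:1528  31:1329
  32:880  33:1263  34:1821  35:2284  36:1406  37:1813  38:478  39:1899
  40:1615  41:864  42:88  43:370  44:1888  45:2178  46:628  47:425
  48:1510  49:921
Giant step factor: 835^(-50) ≡ 83 (mod 2437).
Scan 422·83^i mod 2437 for i = 0, 1, …:
  i=0: 422   i=1: 908   i=2: 2254   i=3: 1870
  i=4: 1679   i=5: 448   i=6: 629   i=7: 1030
  i=8: 195   i=9: 1563     …   i=21: 1721
  i=22: 1497
Match at i=22, j=18: x = 22·50 + 18 = 1118.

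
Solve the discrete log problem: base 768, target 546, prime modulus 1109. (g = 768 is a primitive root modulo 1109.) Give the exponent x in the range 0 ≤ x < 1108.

261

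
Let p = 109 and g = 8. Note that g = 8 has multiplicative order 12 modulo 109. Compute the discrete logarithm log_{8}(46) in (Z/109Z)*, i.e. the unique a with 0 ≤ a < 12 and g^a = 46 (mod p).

10

Successive powers of 8 modulo 109:
  8^0=1  8^1=8  8^2=64  8^3=76  8^4=63  8^5=68
  8^6=108  8^7=101  8^8=45  8^9=33  8^10=46
So 8^10 ≡ 46 (mod 109), giving a = 10.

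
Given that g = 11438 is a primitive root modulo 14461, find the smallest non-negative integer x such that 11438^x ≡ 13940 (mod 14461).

Baby-step giant-step with m = ceil(sqrt(14460)) = 121.
Baby table (11438^j mod 14461 for j=0..120):
  0:1  1:11438  2:13638  3:637  4:12123  5:10806  6:861  7:177
  8:14447  9:13400  10:11522  11:5543  12:3810  13:7787  14:2407  15:11983
  16:196  17:393  18:12224  19:9164  20:4504  21:6670  22:9685  23:5770
  24:11717  25:8959  26:2396  27:1853  28:9249  29:7847  30:9020  31:5986
  32:9494  33:4723  34:9839  35:2980  36:663  37:5830  38:3869  39:2962
  40:11694  41:6183  42:6864  43:1663  44:5179  45:5146  46:3678  47:1915
  48:9816  49:204  50:5131  51:5640  52:14260  53:261  54:6352  55:2112
  56:7186  57:11605  58:471  59:7806  60:2814  61:10807  62:12299  63:13815
  64:623  65:11062  66:7867  67:6404  68:3987  69:7773  70:1346  71:9044
  72:5739  73:4203  74:5550  75:11571  76:2026  77:6866  78:10078  79:3533
  80:6420  81:13463  82:9066  83:11538  84:558  85:5103  86:3518  87:8382
  88:11347  89:13972  90:3225  91:12000  92:6649  93:863  94:8592  95:12801
  96:213  97:6846  98:12694  99:5532  100:8141  101:2379  102:9861  103:8779
  104:11479  105:5383  106:10277  107:9318  108:1714  109:10077  110:6556  111:7243
  112:12826  113:11404  114:732  115:14158  116:4926  117:3532  118:9443  119:14286
  120:8429
Giant step factor: 11438^(-121) ≡ 8553 (mod 14461).
Scan 13940·8553^i mod 14461 for i = 0, 1, …:
  i=0: 13940   i=1: 12336   i=2: 2352   i=3: 1405
  i=4: 14335   i=5: 6897   i=6: 3622   i=7: 3504
  i=8: 6520   i=9: 3944     …   i=112: 6481
  i=113: 2980
Match at i=113, j=35: x = 113·121 + 35 = 13708.

13708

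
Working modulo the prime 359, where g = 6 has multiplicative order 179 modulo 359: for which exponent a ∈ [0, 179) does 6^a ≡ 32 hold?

64

Baby-step giant-step with m = ceil(sqrt(179)) = 14.
Baby table (6^j mod 359 for j=0..13):
  0:1  1:6  2:36  3:216  4:219  5:237  6:345  7:275
  8:214  9:207  10:165  11:272  12:196  13:99
Giant step factor: 6^(-14) ≡ 55 (mod 359).
Scan 32·55^i mod 359 for i = 0, 1, …:
  i=0: 32   i=1: 324   i=2: 229   i=3: 30
  i=4: 214
Match at i=4, j=8: a = 4·14 + 8 = 64.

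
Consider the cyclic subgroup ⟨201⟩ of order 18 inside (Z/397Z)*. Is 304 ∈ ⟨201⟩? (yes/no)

yes

304 ∈ ⟨201⟩ iff 304^18 ≡ 1 (mod 397), since |⟨201⟩| = 18.
304^18 mod 397 = 1.
Since 1 = 1, 304 lies in the subgroup.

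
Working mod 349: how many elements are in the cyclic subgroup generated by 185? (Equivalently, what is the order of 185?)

87

The order of 185 must divide p − 1 = 348 = 2^2 · 3 · 29.
Divisors: 1, 2, 3, 4, 6, 12, 29, 58, 87, 116, 174, 348.
Check each in increasing order: 185^1 ≡ 185;  185^2 ≡ 23;  185^3 ≡ 67;  185^4 ≡ 180;  185^6 ≡ 301;  185^12 ≡ 210;  185^29 ≡ 122;  185^58 ≡ 226;  185^87 ≡ 1.
Smallest exponent giving 1 is 87.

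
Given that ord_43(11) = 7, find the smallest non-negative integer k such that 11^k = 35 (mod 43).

2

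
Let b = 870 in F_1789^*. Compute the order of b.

The order of 870 must divide p − 1 = 1788 = 2^2 · 3 · 149.
Divisors: 1, 2, 3, 4, 6, 12, 149, 298, 447, 596, 894, 1788.
Check each in increasing order: 870^1 ≡ 870;  870^2 ≡ 153;  870^3 ≡ 724;  870^4 ≡ 152;  870^6 ≡ 1788;  870^12 ≡ 1.
Smallest exponent giving 1 is 12.

12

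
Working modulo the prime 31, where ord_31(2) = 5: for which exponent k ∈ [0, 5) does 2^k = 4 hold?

2

Successive powers of 2 modulo 31:
  2^0=1  2^1=2  2^2=4
So 2^2 ≡ 4 (mod 31), giving k = 2.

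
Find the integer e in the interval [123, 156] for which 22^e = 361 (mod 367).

146

Compute 22^123 mod 367 = 358, then multiply by 22 repeatedly:
  22^123=358  22^124=169  22^125=48  22^126=322  22^127=111
  22^128=240  22^129=142  22^130=188  22^131=99  22^132=343
  22^133=206  22^134=128  22^135=247  22^136=296  22^137=273
  22^138=134  22^139=12  22^140=264  22^141=303  22^142=60
  22^143=219  22^144=47  22^145=300  22^146=361
Found 361 at exponent 146.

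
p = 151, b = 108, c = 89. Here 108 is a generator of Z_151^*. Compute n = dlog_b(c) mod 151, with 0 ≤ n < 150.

31

Baby-step giant-step with m = ceil(sqrt(150)) = 13.
Baby table (108^j mod 151 for j=0..12):
  0:1  1:108  2:37  3:70  4:10  5:23  6:68  7:96
  8:100  9:79  10:76  11:54  12:94
Giant step factor: 108^(-13) ≡ 82 (mod 151).
Scan 89·82^i mod 151 for i = 0, 1, …:
  i=0: 89   i=1: 50   i=2: 23
Match at i=2, j=5: n = 2·13 + 5 = 31.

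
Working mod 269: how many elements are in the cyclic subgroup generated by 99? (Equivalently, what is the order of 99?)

67

The order of 99 must divide p − 1 = 268 = 2^2 · 67.
Divisors: 1, 2, 4, 67, 134, 268.
Check each in increasing order: 99^1 ≡ 99;  99^2 ≡ 117;  99^4 ≡ 239;  99^67 ≡ 1.
Smallest exponent giving 1 is 67.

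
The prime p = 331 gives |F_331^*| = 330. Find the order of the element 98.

330

The order of 98 must divide p − 1 = 330 = 2 · 3 · 5 · 11.
Divisors: 1, 2, 3, 5, 6, 10, 11, 15, 22, 30, 33, 55, 66, 110, 165, 330.
Check each in increasing order: 98^1 ≡ 98;  98^2 ≡ 5;  98^3 ≡ 159;  98^5 ≡ 133;  98^6 ≡ 125;  98^10 ≡ 146;  98^11 ≡ 75;  98^15 ≡ 220;  98^22 ≡ 329;  98^30 ≡ 74;  98^33 ≡ 181;  98^55 ≡ 300;  98^66 ≡ 323;  98^110 ≡ 299;  98^165 ≡ 330;  98^330 ≡ 1.
Smallest exponent giving 1 is 330.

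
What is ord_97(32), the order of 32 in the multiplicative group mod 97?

The order of 32 must divide p − 1 = 96 = 2^5 · 3.
Divisors: 1, 2, 3, 4, 6, 8, 12, 16, 24, 32, 48, 96.
Check each in increasing order: 32^1 ≡ 32;  32^2 ≡ 54;  32^3 ≡ 79;  32^4 ≡ 6;  32^6 ≡ 33;  32^8 ≡ 36;  32^12 ≡ 22;  32^16 ≡ 35;  32^24 ≡ 96;  32^32 ≡ 61;  32^48 ≡ 1.
Smallest exponent giving 1 is 48.

48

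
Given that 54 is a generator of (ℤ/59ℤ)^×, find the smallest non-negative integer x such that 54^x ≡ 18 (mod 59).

Baby-step giant-step with m = ceil(sqrt(58)) = 8.
Baby table (54^j mod 59 for j=0..7):
  0:1  1:54  2:25  3:52  4:35  5:2  6:49  7:50
Giant step factor: 54^(-8) ≡ 21 (mod 59).
Scan 18·21^i mod 59 for i = 0, 1, …:
  i=0: 18   i=1: 24   i=2: 32   i=3: 23
  i=4: 11   i=5: 54
Match at i=5, j=1: x = 5·8 + 1 = 41.

41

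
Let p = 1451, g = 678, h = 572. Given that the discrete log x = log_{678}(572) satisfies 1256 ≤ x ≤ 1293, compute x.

1287

Compute 678^1256 mod 1451 = 994, then multiply by 678 repeatedly:
  678^1256=994  678^1257=668  678^1258=192  678^1259=1037  678^1260=802
  678^1261=1082  678^1262=841  678^1263=1406  678^1264=1412  678^1265=1127
  678^1266=880  678^1267=279  678^1268=532  678^1269=848  678^1270=348
  678^1271=882  678^1272=184  678^1273=1417  678^1274=164  678^1275=916
  678^1276=20  678^1277=501  678^1278=144  678^1279=415  678^1280=1327
  678^1281=86  678^1282=268  678^1283=329  678^1284=1059  678^1285=1208
  678^1286=660  678^1287=572
Found 572 at exponent 1287.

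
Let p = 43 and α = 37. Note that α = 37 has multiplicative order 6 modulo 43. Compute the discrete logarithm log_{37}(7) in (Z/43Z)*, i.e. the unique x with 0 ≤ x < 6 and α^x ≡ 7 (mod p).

5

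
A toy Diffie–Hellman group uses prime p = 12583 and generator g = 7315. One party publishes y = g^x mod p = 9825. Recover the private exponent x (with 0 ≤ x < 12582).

Baby-step giant-step with m = ceil(sqrt(12582)) = 113.
Baby table (7315^j mod 12583 for j=0..112):
  0:1  1:7315  2:6309  3:8474  4:3452  5:9882  6:10078  7:9356
  8:203  9:151  10:9844  11:8934  12:8691  13:5349  14:7388  15:11818
  16:3460  17:5487  18:10218  19:1650  20:2653  21:3709  22:2387  23:8284
  24:10315  25:6557  26:10642  27:7792  28:10073  29:10530  30:6407  31:8113
  32:5167  33:9856  34:8633  35:8901  36:6373  37:11063  38:4572  39:11149
  40:4512  41:71  42:3462  43:7534  44:10253  45:6015  46:9557  47:10890
  48:9960  49:1830  50:10721  51:6859  52:5164  53:494  54:2289  55:8645
  56:8600  57:6583  58:12087  59:8247  60:3903  61:12201  62:11679  63:5898
  64:9346  65:2551  66:12559  67:602  68:12163  69:10535  70:5233  71:1909
  72:9788  73:1950  74:7711  75:8959  76:2821  77:12078  78:5327  79:10037
  80:11433  81:5777  82:5041  83:6725  84:6428  85:10732  86:11826  87:11648
  88:5627  89:2512  90:4100  91:6211  92:8835  93:1737  94:9908  95:11523
  96:9811  97:6616  98:1822  99:2533  100:6719  101:287  102:10627  103:11314
  104:3519  105:9250  106:4959  107:10879  108:4993  109:7929  110:5588  111:6636
  112:9709
Giant step factor: 7315^(-113) ≡ 5639 (mod 12583).
Scan 9825·5639^i mod 12583 for i = 0, 1, …:
  i=0: 9825   i=1: 226   i=2: 3531   i=3: 5003
  i=4: 831   i=5: 5133   i=6: 4087   i=7: 7120
  i=8: 9910   i=9: 1387     …   i=25: 9748
  i=26: 6428
Match at i=26, j=84: x = 26·113 + 84 = 3022.

3022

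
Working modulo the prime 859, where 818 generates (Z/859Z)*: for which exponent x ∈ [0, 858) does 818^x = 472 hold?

Successive powers of 818 modulo 859:
  818^0=1  818^1=818  818^2=822  818^3=658  818^4=510  818^5=565
  818^6=28  818^7=570  818^8=682  818^9=385  818^10=536  818^11=358
  818^12=784  818^13=498  818^14=198  818^15=472
So 818^15 ≡ 472 (mod 859), giving x = 15.

15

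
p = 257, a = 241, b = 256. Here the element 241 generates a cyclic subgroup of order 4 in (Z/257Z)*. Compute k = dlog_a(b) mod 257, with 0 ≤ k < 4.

2

Successive powers of 241 modulo 257:
  241^0=1  241^1=241  241^2=256
So 241^2 ≡ 256 (mod 257), giving k = 2.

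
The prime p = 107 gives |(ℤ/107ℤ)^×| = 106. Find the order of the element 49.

The order of 49 must divide p − 1 = 106 = 2 · 53.
Divisors: 1, 2, 53, 106.
Check each in increasing order: 49^1 ≡ 49;  49^2 ≡ 47;  49^53 ≡ 1.
Smallest exponent giving 1 is 53.

53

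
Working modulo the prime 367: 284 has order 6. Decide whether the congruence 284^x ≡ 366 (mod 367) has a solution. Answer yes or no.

366 ∈ ⟨284⟩ iff 366^6 ≡ 1 (mod 367), since |⟨284⟩| = 6.
366^6 mod 367 = 1.
Since 1 = 1, 366 lies in the subgroup.

yes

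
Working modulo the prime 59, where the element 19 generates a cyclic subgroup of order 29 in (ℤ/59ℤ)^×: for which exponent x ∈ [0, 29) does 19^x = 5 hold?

20

Successive powers of 19 modulo 59:
  19^0=1  19^1=19  19^2=7  19^3=15  19^4=49  19^5=46
  19^6=48  19^7=27  19^8=41  19^9=12  19^10=51  19^11=25
  19^12=3  19^13=57  19^14=21  19^15=45  19^16=29  19^17=20
  19^18=26  19^19=22  19^20=5
So 19^20 ≡ 5 (mod 59), giving x = 20.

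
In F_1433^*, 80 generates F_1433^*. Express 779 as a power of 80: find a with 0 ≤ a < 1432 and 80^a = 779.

Baby-step giant-step with m = ceil(sqrt(1432)) = 38.
Baby table (80^j mod 1433 for j=0..37):
  0:1  1:80  2:668  3:419  4:561  5:457  6:735  7:47
  8:894  9:1303  10:1064  11:573  12:1417  13:153  14:776  15:461
  16:1055  17:1286  18:1137  19:681  20:26  21:647  22:172  23:863
  24:256  25:418  26:481  27:1222  28:316  29:919  30:437  31:568
  32:1017  33:1112  34:114  35:522  36:203  37:477
Giant step factor: 80^(-38) ≡ 815 (mod 1433).
Scan 779·815^i mod 1433 for i = 0, 1, …:
  i=0: 779   i=1: 66   i=2: 769   i=3: 514
  i=4: 474   i=5: 833   i=6: 1086   i=7: 929
  i=8: 511   i=9: 895     …   i=21: 307
  i=22: 863
Match at i=22, j=23: a = 22·38 + 23 = 859.

859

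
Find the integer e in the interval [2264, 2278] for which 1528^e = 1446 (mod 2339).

Compute 1528^2264 mod 2339 = 123, then multiply by 1528 repeatedly:
  1528^2264=123  1528^2265=824  1528^2266=690  1528^2267=1770  1528^2268=676
  1528^2269=1429  1528^2270=1225  1528^2271=600  1528^2272=2251  1528^2273=1198
  1528^2274=1446
Found 1446 at exponent 2274.

2274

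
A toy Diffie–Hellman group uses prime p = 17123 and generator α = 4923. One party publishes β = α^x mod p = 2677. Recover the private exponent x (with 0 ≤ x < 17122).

10275

Baby-step giant-step with m = ceil(sqrt(17122)) = 131.
Baby table (4923^j mod 17123 for j=0..130):
  0:1  1:4923  2:6884  3:3515  4:10115  5:2461  6:9542  7:6877
  8:3300  9:13296  10:12102  11:7229  12:6773  13:4998  14:16526  15:6125
  16:16895  17:7674  18:5764  19:3361  20:5385  21:3951  22:16168  23:7360
  24:1012  25:16406  26:14670  27:12719  28:13949  29:7697  30:16255  31:7586
  32:615  33:13997  34:4279  35:4227  36:5076  37:6691  38:12264  39:17097
  40:8986  41:9369  42:11348  43:10978  44:4506  45:8753  46:9551  47:16938
  48:13887  49:10685  50:399  51:12255  52:7036  53:15522  54:11980  55:5928
  56:5952  57:4243  58:15352  59:14097  60:12  61:7707  62:14116  63:7934
  64:1519  65:12409  66:11766  67:14032  68:5354  69:5445  70:8240  71:1133
  72:12784  73:8607  74:9959  75:5008  76:14387  77:6473  78:676  79:6086
  80:13251  81:13166  82:5663  83:2705  84:12144  85:8519  86:4810  87:15644
  88:13281  89:6749  90:6707  91:5417  92:7380  93:13857  94:17102  95:16478
  96:9543  97:11800  98:10184  99:16811  100:5094  101:9690  102:16315  103:11875
  104:2703  105:2298  106:11874  107:14903  108:12537  109:8359  110:4788  111:10076
  112:15940  113:15034  114:6776  115:2644  116:2932  117:16670  118:12994  119:15057
  120:144  121:6869  122:15285  123:9593  124:1105  125:11924  126:4208  127:14277
  128:12879  129:13971  130:13265
Giant step factor: 4923^(-131) ≡ 16822 (mod 17123).
Scan 2677·16822^i mod 17123 for i = 0, 1, …:
  i=0: 2677   i=1: 16127   i=2: 8705   i=3: 16737
  i=4: 13448   i=5: 10303   i=6: 15183   i=7: 1758
  i=8: 1655   i=9: 15535     …   i=77: 441
  i=78: 4243
Match at i=78, j=57: x = 78·131 + 57 = 10275.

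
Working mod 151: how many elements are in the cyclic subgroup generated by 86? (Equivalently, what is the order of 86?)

25

The order of 86 must divide p − 1 = 150 = 2 · 3 · 5^2.
Divisors: 1, 2, 3, 5, 6, 10, 15, 25, 30, 50, 75, 150.
Check each in increasing order: 86^1 ≡ 86;  86^2 ≡ 148;  86^3 ≡ 44;  86^5 ≡ 19;  86^6 ≡ 124;  86^10 ≡ 59;  86^15 ≡ 64;  86^25 ≡ 1.
Smallest exponent giving 1 is 25.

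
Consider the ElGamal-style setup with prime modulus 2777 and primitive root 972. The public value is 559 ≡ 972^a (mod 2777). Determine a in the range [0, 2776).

1141

Baby-step giant-step with m = ceil(sqrt(2776)) = 53.
Baby table (972^j mod 2777 for j=0..52):
  0:1  1:972  2:604  3:1141  4:1029  5:468  6:2245  7:2195
  8:804  9:1151  10:2418  11:954  12:2547  13:1377  14:2707  15:1385
  16:2152  17:663  18:172  19:564  20:1139  21:1862  22:2037  23:2740
  24:137  25:2645  26:2215  27:805  28:2123  29:245  30:2095  31:799
  32:1845  33:2175  34:803  35:179  36:1814  37:2590  38:1518  39:909
  40:462  41:1967  42:1348  43:2289  44:531  45:2387  46:1369  47:485
  48:2107  49:1355  50:762  51:1982  52:2043
Giant step factor: 972^(-53) ≡ 2270 (mod 2777).
Scan 559·2270^i mod 2777 for i = 0, 1, …:
  i=0: 559   i=1: 2618   i=2: 80   i=3: 1095
  i=4: 235   i=5: 266   i=6: 1211   i=7: 2517
  i=8: 1301   i=9: 1319     …   i=20: 675
  i=21: 2123
Match at i=21, j=28: a = 21·53 + 28 = 1141.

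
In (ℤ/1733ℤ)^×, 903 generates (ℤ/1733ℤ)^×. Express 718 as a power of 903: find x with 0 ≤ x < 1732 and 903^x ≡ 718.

1559

Baby-step giant-step with m = ceil(sqrt(1732)) = 42.
Baby table (903^j mod 1733 for j=0..41):
  0:1  1:903  2:899  3:753  4:623  5:1077  6:318  7:1209
  8:1670  9:300  10:552  11:1085  12:610  13:1469  14:762  15:85
  16:503  17:163  18:1617  19:965  20:1429  21:1035  22:518  23:1577
  24:1238  25:129  26:376  27:1593  28:89  29:649  30:293  31:1163
  32:1724  33:538  34:574  35:155  36:1325  37:705  38:604  39:1250
  40:567  41:766
Giant step factor: 903^(-42) ≡ 1718 (mod 1733).
Scan 718·1718^i mod 1733 for i = 0, 1, …:
  i=0: 718   i=1: 1361   i=2: 381   i=3: 1217
  i=4: 808   i=5: 11   i=6: 1568   i=7: 742
  i=8: 1001   i=9: 582     …   i=36: 968
  i=37: 1077
Match at i=37, j=5: x = 37·42 + 5 = 1559.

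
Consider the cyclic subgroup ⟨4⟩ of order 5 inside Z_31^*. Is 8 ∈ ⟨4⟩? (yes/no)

⟨4⟩ has order 5; its elements mod 31 are {1, 2, 4, 8, 16}.
8 is in this set.

yes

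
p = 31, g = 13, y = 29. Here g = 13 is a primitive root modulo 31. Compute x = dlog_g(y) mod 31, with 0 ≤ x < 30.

9

Successive powers of 13 modulo 31:
  13^0=1  13^1=13  13^2=14  13^3=27  13^4=10  13^5=6
  13^6=16  13^7=22  13^8=7  13^9=29
So 13^9 ≡ 29 (mod 31), giving x = 9.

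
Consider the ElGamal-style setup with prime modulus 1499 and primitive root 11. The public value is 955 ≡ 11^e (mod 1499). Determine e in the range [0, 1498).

1459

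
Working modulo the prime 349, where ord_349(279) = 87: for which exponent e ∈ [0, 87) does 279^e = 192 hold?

Baby-step giant-step with m = ceil(sqrt(87)) = 10.
Baby table (279^j mod 349 for j=0..9):
  0:1  1:279  2:14  3:67  4:196  5:240  6:301  7:219
  8:26  9:274
Giant step factor: 279^(-10) ≡ 256 (mod 349).
Scan 192·256^i mod 349 for i = 0, 1, …:
  i=0: 192   i=1: 292   i=2: 66   i=3: 144
  i=4: 219
Match at i=4, j=7: e = 4·10 + 7 = 47.

47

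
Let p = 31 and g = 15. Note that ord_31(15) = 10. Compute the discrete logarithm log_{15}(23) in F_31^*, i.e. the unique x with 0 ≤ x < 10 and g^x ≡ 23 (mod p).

7

Successive powers of 15 modulo 31:
  15^0=1  15^1=15  15^2=8  15^3=27  15^4=2  15^5=30
  15^6=16  15^7=23
So 15^7 ≡ 23 (mod 31), giving x = 7.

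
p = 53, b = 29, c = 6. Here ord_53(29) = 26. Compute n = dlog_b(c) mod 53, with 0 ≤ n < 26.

23

Successive powers of 29 modulo 53:
  29^0=1  29^1=29  29^2=46  29^3=9  29^4=49  29^5=43
  29^6=28  29^7=17  29^8=16  29^9=40  29^10=47  29^11=38
  29^12=42  29^13=52  29^14=24  29^15=7  29^16=44  29^17=4
  29^18=10  29^19=25  29^20=36  29^21=37  29^22=13  29^23=6
So 29^23 ≡ 6 (mod 53), giving n = 23.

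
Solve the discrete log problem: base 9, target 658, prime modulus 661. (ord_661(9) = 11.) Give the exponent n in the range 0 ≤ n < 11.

Successive powers of 9 modulo 661:
  9^0=1  9^1=9  9^2=81  9^3=68  9^4=612  9^5=220
  9^6=658
So 9^6 ≡ 658 (mod 661), giving n = 6.

6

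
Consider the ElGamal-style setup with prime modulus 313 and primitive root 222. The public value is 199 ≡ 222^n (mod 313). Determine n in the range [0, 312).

186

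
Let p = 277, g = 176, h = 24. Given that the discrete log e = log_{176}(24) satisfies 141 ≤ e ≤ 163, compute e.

Compute 176^141 mod 277 = 138, then multiply by 176 repeatedly:
  176^141=138  176^142=189  176^143=24
Found 24 at exponent 143.

143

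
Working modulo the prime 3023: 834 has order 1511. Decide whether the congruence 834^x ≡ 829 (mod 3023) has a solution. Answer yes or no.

no

829 ∈ ⟨834⟩ iff 829^1511 ≡ 1 (mod 3023), since |⟨834⟩| = 1511.
829^1511 mod 3023 = 3022.
Since 3022 ≠ 1, 829 does not lie in the subgroup.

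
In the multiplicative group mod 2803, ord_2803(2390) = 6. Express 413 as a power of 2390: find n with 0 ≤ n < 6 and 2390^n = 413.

Successive powers of 2390 modulo 2803:
  2390^0=1  2390^1=2390  2390^2=2389  2390^3=2802  2390^4=413
So 2390^4 ≡ 413 (mod 2803), giving n = 4.

4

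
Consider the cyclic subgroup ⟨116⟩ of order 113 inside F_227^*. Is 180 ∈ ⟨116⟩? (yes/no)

no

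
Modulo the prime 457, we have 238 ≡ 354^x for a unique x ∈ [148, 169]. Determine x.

Compute 354^148 mod 457 = 19, then multiply by 354 repeatedly:
  354^148=19  354^149=328  354^150=34  354^151=154  354^152=133
  354^153=11  354^154=238
Found 238 at exponent 154.

154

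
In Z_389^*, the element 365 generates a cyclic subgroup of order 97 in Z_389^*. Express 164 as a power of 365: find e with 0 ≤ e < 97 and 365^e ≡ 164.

Successive powers of 365 modulo 389:
  365^0=1  365^1=365  365^2=187  365^3=180  365^4=348  365^5=206
  365^6=113  365^7=11  365^8=125  365^9=112  365^10=35  365^11=327
  365^12=321  365^13=76  365^14=121  365^15=208  365^16=65  365^17=385
  365^18=96  365^19=30  365^20=58  365^21=164
So 365^21 ≡ 164 (mod 389), giving e = 21.

21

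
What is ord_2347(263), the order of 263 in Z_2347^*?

138

The order of 263 must divide p − 1 = 2346 = 2 · 3 · 17 · 23.
Divisors: 1, 2, 3, 6, 17, 23, 34, 46, 51, 69, 102, 138, 391, 782, 1173, 2346.
Check each in increasing order: 263^1 ≡ 263;  263^2 ≡ 1106;  263^3 ≡ 2197;  263^6 ≡ 1377;  263^17 ≡ 1027;  263^23 ≡ 1285;  263^34 ≡ 926;  263^46 ≡ 1284;  263^51 ≡ 467;  263^69 ≡ 2346;  263^102 ≡ 2165;  263^138 ≡ 1.
Smallest exponent giving 1 is 138.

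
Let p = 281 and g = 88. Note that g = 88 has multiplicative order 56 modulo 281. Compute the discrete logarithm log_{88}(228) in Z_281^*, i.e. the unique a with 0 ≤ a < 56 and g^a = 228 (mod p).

14

Baby-step giant-step with m = ceil(sqrt(56)) = 8.
Baby table (88^j mod 281 for j=0..7):
  0:1  1:88  2:157  3:47  4:202  5:73  6:242  7:221
Giant step factor: 88^(-8) ≡ 181 (mod 281).
Scan 228·181^i mod 281 for i = 0, 1, …:
  i=0: 228   i=1: 242
Match at i=1, j=6: a = 1·8 + 6 = 14.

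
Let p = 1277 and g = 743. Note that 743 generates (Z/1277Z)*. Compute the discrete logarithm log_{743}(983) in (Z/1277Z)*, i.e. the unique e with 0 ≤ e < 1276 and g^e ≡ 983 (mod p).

890

Baby-step giant-step with m = ceil(sqrt(1276)) = 36.
Baby table (743^j mod 1277 for j=0..35):
  0:1  1:743  2:385  3:7  4:93  5:141  6:49  7:651
  8:987  9:343  10:726  11:524  12:1124  13:1251  14:1114  15:206
  16:1095  17:136  18:165  19:3  20:952  21:1155  22:21  23:279
  24:423  25:147  26:676  27:407  28:1029  29:901  30:295  31:818
  32:1199  33:788  34:618  35:731
Giant step factor: 743^(-36) ≡ 1036 (mod 1277).
Scan 983·1036^i mod 1277 for i = 0, 1, …:
  i=0: 983   i=1: 619   i=2: 230   i=3: 758
  i=4: 1210   i=5: 823   i=6: 869   i=7: 1276
  i=8: 241   i=9: 661     …   i=23: 1253
  i=24: 676
Match at i=24, j=26: e = 24·36 + 26 = 890.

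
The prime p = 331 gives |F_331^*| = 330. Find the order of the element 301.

330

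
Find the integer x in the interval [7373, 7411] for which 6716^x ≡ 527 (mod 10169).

Compute 6716^7373 mod 10169 = 6633, then multiply by 6716 repeatedly:
  6716^7373=6633  6716^7374=7008  6716^7375=3596  6716^7376=9530  6716^7377=9963
  6716^7378=9657  6716^7379=8699  6716^7380=1579  6716^7381=8466  6716^7382=2777
  6716^7383=386  6716^7384=9450  6716^7385=1471  6716^7386=5137  6716^7387=6844
  6716^7388=424  6716^7389=264  6716^7390=3618  6716^7391=4747  6716^7392=1037
  6716^7393=8896  6716^7394=2661  6716^7395=4343  6716^7396=2896  6716^7397=6408
  6716^7398=920  6716^7399=6137  6716^7400=1135  6716^7401=6079  6716^7402=8198
  6716^7403=2802  6716^7404=5582  6716^7405=5778  6716^7406=144  6716^7407=1049
  6716^7408=8136  6716^7409=3339  6716^7410=2079  6716^7411=527
Found 527 at exponent 7411.

7411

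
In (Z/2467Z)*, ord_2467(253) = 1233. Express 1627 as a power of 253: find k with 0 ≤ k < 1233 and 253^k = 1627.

Baby-step giant-step with m = ceil(sqrt(1233)) = 36.
Baby table (253^j mod 2467 for j=0..35):
  0:1  1:253  2:2334  3:889  4:420  5:179  6:881  7:863
  8:1243  9:1170  10:2437  11:2278  12:1523  13:467  14:2202  15:2031
  16:707  17:1247  18:2182  19:1905  20:900  21:736  22:1183  23:792
  24:549  25:745  26:993  27:2062  28:1149  29:2058  30:137  31:123
  32:1515  33:910  34:799  35:2320
Giant step factor: 253^(-36) ≡ 252 (mod 2467).
Scan 1627·252^i mod 2467 for i = 0, 1, …:
  i=0: 1627   i=1: 482   i=2: 581   i=3: 859
  i=4: 1839   i=5: 2099   i=6: 1010   i=7: 419
  i=8: 1974   i=9: 1581     …   i=18: 205
  i=19: 2320
Match at i=19, j=35: k = 19·36 + 35 = 719.

719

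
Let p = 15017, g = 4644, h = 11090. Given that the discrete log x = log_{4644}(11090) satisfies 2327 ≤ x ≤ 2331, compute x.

2329

Compute 4644^2327 mod 15017 = 8909, then multiply by 4644 repeatedly:
  4644^2327=8909  4644^2328=1561  4644^2329=11090
Found 11090 at exponent 2329.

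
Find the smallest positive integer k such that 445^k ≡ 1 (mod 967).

69

The order of 445 must divide p − 1 = 966 = 2 · 3 · 7 · 23.
Divisors: 1, 2, 3, 6, 7, 14, 21, 23, 42, 46, 69, 138, 161, 322, 483, 966.
Check each in increasing order: 445^1 ≡ 445;  445^2 ≡ 757;  445^3 ≡ 349;  445^6 ≡ 926;  445^7 ≡ 128;  445^14 ≡ 912;  445^21 ≡ 696;  445^23 ≡ 824;  445^42 ≡ 916;  445^46 ≡ 142;  445^69 ≡ 1.
Smallest exponent giving 1 is 69.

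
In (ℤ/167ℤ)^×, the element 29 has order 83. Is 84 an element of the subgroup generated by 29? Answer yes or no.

84 ∈ ⟨29⟩ iff 84^83 ≡ 1 (mod 167), since |⟨29⟩| = 83.
84^83 mod 167 = 1.
Since 1 = 1, 84 lies in the subgroup.

yes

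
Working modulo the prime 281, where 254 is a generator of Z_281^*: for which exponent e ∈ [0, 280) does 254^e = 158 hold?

Baby-step giant-step with m = ceil(sqrt(280)) = 17.
Baby table (254^j mod 281 for j=0..16):
  0:1  1:254  2:167  3:268  4:70  5:77  6:169  7:214
  8:123  9:51  10:28  11:87  12:180  13:198  14:274  15:189
  16:236
Giant step factor: 254^(-17) ≡ 105 (mod 281).
Scan 158·105^i mod 281 for i = 0, 1, …:
  i=0: 158   i=1: 11   i=2: 31   i=3: 164
  i=4: 79   i=5: 146   i=6: 156   i=7: 82
  i=8: 180
Match at i=8, j=12: e = 8·17 + 12 = 148.

148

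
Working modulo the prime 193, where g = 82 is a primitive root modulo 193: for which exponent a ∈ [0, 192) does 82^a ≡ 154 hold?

Successive powers of 82 modulo 193:
  82^0=1  82^1=82  82^2=162  82^3=160  82^4=189  82^5=58
  82^6=124  82^7=132  82^8=16  82^9=154
So 82^9 ≡ 154 (mod 193), giving a = 9.

9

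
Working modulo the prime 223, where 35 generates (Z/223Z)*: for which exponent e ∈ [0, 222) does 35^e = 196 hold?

186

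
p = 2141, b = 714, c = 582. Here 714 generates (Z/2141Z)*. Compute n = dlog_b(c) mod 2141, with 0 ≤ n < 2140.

891

Baby-step giant-step with m = ceil(sqrt(2140)) = 47.
Baby table (714^j mod 2141 for j=0..46):
  0:1  1:714  2:238  3:793  4:978  5:326  6:1536  7:512
  8:1598  9:1960  10:1367  11:1883  12:2055  13:685  14:942  15:314
  16:1532  17:1938  18:646  19:929  20:1737  21:579  22:193  23:778
  24:973  25:1038  26:346  27:829  28:990  29:330  30:110  31:1464
  32:488  33:1590  34:530  35:1604  36:1962  37:654  38:218  39:1500
  40:500  41:1594  42:1245  43:415  44:852  45:284  46:1522
Giant step factor: 714^(-47) ≡ 1259 (mod 2141).
Scan 582·1259^i mod 2141 for i = 0, 1, …:
  i=0: 582   i=1: 516   i=2: 921   i=3: 1258
  i=4: 1623   i=5: 843   i=6: 1542   i=7: 1632
  i=8: 1469   i=9: 1788     …   i=17: 2063
  i=18: 284
Match at i=18, j=45: n = 18·47 + 45 = 891.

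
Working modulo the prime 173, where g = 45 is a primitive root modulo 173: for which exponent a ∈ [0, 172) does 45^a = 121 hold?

154

Baby-step giant-step with m = ceil(sqrt(172)) = 14.
Baby table (45^j mod 173 for j=0..13):
  0:1  1:45  2:122  3:127  4:6  5:97  6:40  7:70
  8:36  9:63  10:67  11:74  12:43  13:32
Giant step factor: 45^(-14) ≡ 34 (mod 173).
Scan 121·34^i mod 173 for i = 0, 1, …:
  i=0: 121   i=1: 135   i=2: 92   i=3: 14
  i=4: 130   i=5: 95   i=6: 116   i=7: 138
  i=8: 21   i=9: 22   i=10: 56   i=11: 1
Match at i=11, j=0: a = 11·14 + 0 = 154.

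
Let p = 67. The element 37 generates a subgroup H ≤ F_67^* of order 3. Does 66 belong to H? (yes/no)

66 ∈ ⟨37⟩ iff 66^3 ≡ 1 (mod 67), since |⟨37⟩| = 3.
66^3 mod 67 = 66.
Since 66 ≠ 1, 66 does not lie in the subgroup.

no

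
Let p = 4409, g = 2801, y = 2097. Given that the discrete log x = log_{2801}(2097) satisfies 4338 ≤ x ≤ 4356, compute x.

4354

Compute 2801^4338 mod 4409 = 152, then multiply by 2801 repeatedly:
  2801^4338=152  2801^4339=2488  2801^4340=2668  2801^4341=4222  2801^4342=884
  2801^4343=2635  2801^4344=4378  2801^4345=1349  2801^4346=36  2801^4347=3838
  2801^4348=1096  2801^4349=1232  2801^4350=2994  2801^4351=276  2801^4352=1501
  2801^4353=2524  2801^4354=2097
Found 2097 at exponent 4354.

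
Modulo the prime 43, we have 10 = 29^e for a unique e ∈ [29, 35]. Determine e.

32

Compute 29^29 mod 43 = 12, then multiply by 29 repeatedly:
  29^29=12  29^30=4  29^31=30  29^32=10
Found 10 at exponent 32.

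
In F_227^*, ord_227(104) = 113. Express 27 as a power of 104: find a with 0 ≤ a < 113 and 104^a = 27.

Baby-step giant-step with m = ceil(sqrt(113)) = 11.
Baby table (104^j mod 227 for j=0..10):
  0:1  1:104  2:147  3:79  4:44  5:36  6:112  7:71
  8:120  9:222  10:161
Giant step factor: 104^(-11) ≡ 21 (mod 227).
Scan 27·21^i mod 227 for i = 0, 1, …:
  i=0: 27   i=1: 113   i=2: 103   i=3: 120
Match at i=3, j=8: a = 3·11 + 8 = 41.

41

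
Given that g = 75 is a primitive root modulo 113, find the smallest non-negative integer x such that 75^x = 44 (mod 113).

Baby-step giant-step with m = ceil(sqrt(112)) = 11.
Baby table (75^j mod 113 for j=0..10):
  0:1  1:75  2:88  3:46  4:60  5:93  6:82  7:48
  8:97  9:43  10:61
Giant step factor: 75^(-11) ≡ 37 (mod 113).
Scan 44·37^i mod 113 for i = 0, 1, …:
  i=0: 44   i=1: 46
Match at i=1, j=3: x = 1·11 + 3 = 14.

14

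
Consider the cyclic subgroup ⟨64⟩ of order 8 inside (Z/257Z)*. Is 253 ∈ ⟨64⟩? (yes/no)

yes

⟨64⟩ has order 8; its elements mod 257 are {1, 4, 16, 64, 193, 241, 253, 256}.
253 is in this set.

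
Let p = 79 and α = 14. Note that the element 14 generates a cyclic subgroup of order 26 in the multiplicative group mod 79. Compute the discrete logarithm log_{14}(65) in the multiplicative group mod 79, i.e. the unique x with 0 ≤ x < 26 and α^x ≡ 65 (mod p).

14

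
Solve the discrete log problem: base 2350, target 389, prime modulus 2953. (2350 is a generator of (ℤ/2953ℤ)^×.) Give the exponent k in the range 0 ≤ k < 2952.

1532

Baby-step giant-step with m = ceil(sqrt(2952)) = 55.
Baby table (2350^j mod 2953 for j=0..54):
  0:1  1:2350  2:390  3:1070  4:1497  5:927  6:2089  7:1264
  8:2635  9:2762  10:6  11:2288  12:2340  13:514  14:123  15:2609
  16:722  17:1678  18:1045  19:1807  20:36  21:1916  22:2228  23:131
  24:738  25:889  26:1379  27:1209  28:364  29:1983  30:216  31:2637
  32:1556  33:786  34:1475  35:2381  36:2368  37:1348  38:2184  39:86
  40:1296  41:1057  42:477  43:1763  44:2944  45:2474  46:2396  47:2182
  48:1292  49:516  50:1870  51:436  52:2862  53:1719  54:2899
Giant step factor: 2350^(-55) ≡ 1869 (mod 2953).
Scan 389·1869^i mod 2953 for i = 0, 1, …:
  i=0: 389   i=1: 603   i=2: 1914   i=3: 1183
  i=4: 2183   i=5: 1934   i=6: 174   i=7: 376
  i=8: 2883   i=9: 2055     …   i=26: 1104
  i=27: 2182
Match at i=27, j=47: k = 27·55 + 47 = 1532.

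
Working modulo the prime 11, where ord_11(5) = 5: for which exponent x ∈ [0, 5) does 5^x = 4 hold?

Successive powers of 5 modulo 11:
  5^0=1  5^1=5  5^2=3  5^3=4
So 5^3 ≡ 4 (mod 11), giving x = 3.

3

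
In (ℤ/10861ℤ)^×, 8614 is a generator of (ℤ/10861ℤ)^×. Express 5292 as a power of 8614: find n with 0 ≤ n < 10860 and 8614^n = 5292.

4998

Baby-step giant-step with m = ceil(sqrt(10860)) = 105.
Baby table (8614^j mod 10861 for j=0..104):
  0:1  1:8614  2:9505  3:5852  4:3227  5:4079  6:1171  7:7986
  8:8691  9:10262  10:10050  11:8530  12:2755  13:285  14:404  15:4536
  16:6087  17:7371  18:388  19:7905  20:6061  21:627  22:3061  23:7807
  24:9047  25:3183  26:5198  27:6530  28:301  29:7896  30:4562  31:1970
  32:4698  33:486  34:4919  35:3505  36:9351  37:4338  38:5692  39:4334
  40:3819  41:9758  42:2133  43:7711  44:7539  45:3027  46:8178  47:846
  48:10574  49:4090  50:9037  51:3931  52:7897  53:2315  54:614  55:10550
  56:3713  57:8998  58:4676  59:6476  60:2168  61:5093  62:3523  63:1488
  64:1652  65:2418  66:8115  67:1214  68:9114  69:4688  70:1234  71:7618
  72:10151  73:9664  74:6992  75:4843  76:501  77:3797  78:4887  79:10243
  80:9299  81:1711  82:177  83:4138  84:9791  85:4009  86:6407  87:5157
  88:908  89:1592  90:6906  91:2587  92:8507  93:131  94:9751  95:7001
  96:6342  97:10019  98:2160  99:1347  100:3510  101:8977  102:8419  103:2369
  104:9608
Giant step factor: 8614^(-105) ≡ 8015 (mod 10861).
Scan 5292·8015^i mod 10861 for i = 0, 1, …:
  i=0: 5292   i=1: 3175   i=2: 302   i=3: 9388
  i=4: 10673   i=5: 2859   i=6: 9036   i=7: 2392
  i=8: 2215   i=9: 6351     …   i=46: 4495
  i=47: 1488
Match at i=47, j=63: n = 47·105 + 63 = 4998.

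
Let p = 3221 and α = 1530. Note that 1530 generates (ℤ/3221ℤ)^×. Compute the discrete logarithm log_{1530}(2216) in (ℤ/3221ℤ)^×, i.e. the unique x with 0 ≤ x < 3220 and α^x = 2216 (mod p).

708

Baby-step giant-step with m = ceil(sqrt(3220)) = 57.
Baby table (1530^j mod 3221 for j=0..56):
  0:1  1:1530  2:2454  3:2155  4:2067  5:2709  6:2564  7:2963
  8:1443  9:1405  10:1243  11:1400  12:35  13:2014  14:2144  15:1342
  16:1483  17:1406  18:2773  19:633  20:2190  21:860  22:1632  23:685
  24:1225  25:2849  26:957  27:1876  28:369  29:895  30:425  31:2829
  32:2567  33:1111  34:2363  35:1428  36:1002  37:3085  38:1285  39:1240
  40:31  41:2336  42:1991  43:2385  44:2878  45:233  46:2180  47:1665
  48:2860  49:1682  50:3102  51:1527  52:1085  53:1235  54:2044  55:2950
  56:879
Giant step factor: 1530^(-57) ≡ 1147 (mod 3221).
Scan 2216·1147^i mod 3221 for i = 0, 1, …:
  i=0: 2216   i=1: 383   i=2: 1245   i=3: 1112
  i=4: 3169   i=5: 1555   i=6: 2372   i=7: 2160
  i=8: 571   i=9: 1074   i=10: 1456   i=11: 1554
  i=12: 1225
Match at i=12, j=24: x = 12·57 + 24 = 708.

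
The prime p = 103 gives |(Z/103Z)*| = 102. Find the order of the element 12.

102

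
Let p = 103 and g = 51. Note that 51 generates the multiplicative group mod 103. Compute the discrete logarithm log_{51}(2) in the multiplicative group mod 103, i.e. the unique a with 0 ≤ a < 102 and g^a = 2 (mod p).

Baby-step giant-step with m = ceil(sqrt(102)) = 11.
Baby table (51^j mod 103 for j=0..10):
  0:1  1:51  2:26  3:90  4:58  5:74  6:66  7:70
  8:68  9:69  10:17
Giant step factor: 51^(-11) ≡ 12 (mod 103).
Scan 2·12^i mod 103 for i = 0, 1, …:
  i=0: 2   i=1: 24   i=2: 82   i=3: 57
  i=4: 66
Match at i=4, j=6: a = 4·11 + 6 = 50.

50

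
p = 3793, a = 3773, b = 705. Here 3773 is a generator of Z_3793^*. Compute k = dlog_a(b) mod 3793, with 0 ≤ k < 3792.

2102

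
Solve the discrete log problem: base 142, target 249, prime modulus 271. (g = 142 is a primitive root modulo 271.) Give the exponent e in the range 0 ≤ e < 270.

Baby-step giant-step with m = ceil(sqrt(270)) = 17.
Baby table (142^j mod 271 for j=0..16):
  0:1  1:142  2:110  3:173  4:176  5:60  6:119  7:96
  8:82  9:262  10:77  11:94  12:69  13:42  14:2  15:13
  16:220
Giant step factor: 142^(-17) ≡ 159 (mod 271).
Scan 249·159^i mod 271 for i = 0, 1, …:
  i=0: 249   i=1: 25   i=2: 181   i=3: 53
  i=4: 26   i=5: 69
Match at i=5, j=12: e = 5·17 + 12 = 97.

97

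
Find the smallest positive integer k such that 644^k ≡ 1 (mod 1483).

247

The order of 644 must divide p − 1 = 1482 = 2 · 3 · 13 · 19.
Divisors: 1, 2, 3, 6, 13, 19, 26, 38, 39, 57, 78, 114, 247, 494, 741, 1482.
Check each in increasing order: 644^1 ≡ 644;  644^2 ≡ 979;  644^3 ≡ 201;  644^6 ≡ 360;  644^13 ≡ 643;  644^19 ≡ 132;  644^26 ≡ 1175;  644^38 ≡ 1111;  644^39 ≡ 678;  644^57 ≡ 1318;  644^78 ≡ 1437;  644^114 ≡ 531;  644^247 ≡ 1.
Smallest exponent giving 1 is 247.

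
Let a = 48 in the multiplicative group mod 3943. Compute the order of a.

3942

The order of 48 must divide p − 1 = 3942 = 2 · 3^3 · 73.
Divisors: 1, 2, 3, 6, 9, 18, 27, 54, 73, 146, 219, 438, 657, 1314, 1971, 3942.
Check each in increasing order: 48^1 ≡ 48;  48^2 ≡ 2304;  48^3 ≡ 188;  48^6 ≡ 3800;  48^9 ≡ 717;  48^18 ≡ 1499;  48^27 ≡ 2287;  48^54 ≡ 1951;  48^73 ≡ 3609;  48^146 ≡ 1152;  48^219 ≡ 1646;  48^438 ≡ 475;  48^657 ≡ 1136;  48^1314 ≡ 1135;  48^1971 ≡ 3942;  48^3942 ≡ 1.
Smallest exponent giving 1 is 3942.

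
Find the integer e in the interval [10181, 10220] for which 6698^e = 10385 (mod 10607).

10215

Compute 6698^10181 mod 10607 = 1074, then multiply by 6698 repeatedly:
  6698^10181=1074  6698^10182=2106  6698^10183=9285  6698^10184=2089  6698^10185=1489
  6698^10186=2742  6698^10187=5199  6698^10188=121  6698^10189=4326  6698^10190=7831
  6698^10191=423  6698^10192=1185  6698^10193=3094  6698^10194=8141  6698^10195=8438
  6698^10196=3628  6698^10197=10314  6698^10198=10388  6698^10199=7511  6698^10200=10284
  6698^10201=374  6698^10202=1800  6698^10203=6848  6698^10204=3236  6698^10205=4627
  6698^10206=8599  6698^10207=92  6698^10208=1010  6698^10209=8321  6698^10210=4880
  6698^10211=6073  6698^10212=9716  6698^10213=3823  6698^10214=1156  6698^10215=10385
Found 10385 at exponent 10215.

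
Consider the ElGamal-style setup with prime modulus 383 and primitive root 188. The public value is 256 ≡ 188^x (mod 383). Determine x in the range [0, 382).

160

Baby-step giant-step with m = ceil(sqrt(382)) = 20.
Baby table (188^j mod 383 for j=0..19):
  0:1  1:188  2:108  3:5  4:174  5:157  6:25  7:104
  8:19  9:125  10:137  11:95  12:242  13:302  14:92  15:61
  16:361  17:77  18:305  19:273
Giant step factor: 188^(-20) ≡ 192 (mod 383).
Scan 256·192^i mod 383 for i = 0, 1, …:
  i=0: 256   i=1: 128   i=2: 64   i=3: 32
  i=4: 16   i=5: 8   i=6: 4   i=7: 2
  i=8: 1
Match at i=8, j=0: x = 8·20 + 0 = 160.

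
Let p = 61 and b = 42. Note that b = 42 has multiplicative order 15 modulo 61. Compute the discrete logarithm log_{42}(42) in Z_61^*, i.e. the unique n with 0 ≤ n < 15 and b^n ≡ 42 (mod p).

1

Successive powers of 42 modulo 61:
  42^0=1  42^1=42
So 42^1 ≡ 42 (mod 61), giving n = 1.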